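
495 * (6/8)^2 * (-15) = -66825/16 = -4176.56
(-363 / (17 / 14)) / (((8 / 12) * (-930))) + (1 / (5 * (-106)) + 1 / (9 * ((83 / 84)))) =0.59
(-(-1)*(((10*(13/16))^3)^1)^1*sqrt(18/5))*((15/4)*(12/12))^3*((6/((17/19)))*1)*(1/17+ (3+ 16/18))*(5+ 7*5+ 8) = 1595495728125*sqrt(10)/73984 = 68195832.85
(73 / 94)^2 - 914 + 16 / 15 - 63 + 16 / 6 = -128916829 / 132540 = -972.66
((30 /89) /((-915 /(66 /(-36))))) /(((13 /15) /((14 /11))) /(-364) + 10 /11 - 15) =-237160 /4948647509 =-0.00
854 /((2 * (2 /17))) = 7259 /2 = 3629.50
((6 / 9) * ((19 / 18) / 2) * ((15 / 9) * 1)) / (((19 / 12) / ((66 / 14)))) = 110 / 63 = 1.75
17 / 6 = 2.83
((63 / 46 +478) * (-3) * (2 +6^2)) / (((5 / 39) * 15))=-16339791 / 575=-28417.03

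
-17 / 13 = -1.31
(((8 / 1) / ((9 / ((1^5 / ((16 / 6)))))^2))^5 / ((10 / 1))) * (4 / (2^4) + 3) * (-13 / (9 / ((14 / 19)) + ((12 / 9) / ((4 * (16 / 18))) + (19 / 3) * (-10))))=1183 / 27491954688000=0.00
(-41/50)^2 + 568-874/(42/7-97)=131557971/227500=578.28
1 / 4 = 0.25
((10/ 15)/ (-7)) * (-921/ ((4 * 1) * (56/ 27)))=8289/ 784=10.57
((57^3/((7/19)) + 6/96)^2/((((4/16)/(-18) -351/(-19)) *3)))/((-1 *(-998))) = 180663851657267337/39517510592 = 4571741.72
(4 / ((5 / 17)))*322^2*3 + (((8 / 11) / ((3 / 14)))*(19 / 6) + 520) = 2094264784 / 495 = 4230837.95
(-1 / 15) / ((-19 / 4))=4 / 285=0.01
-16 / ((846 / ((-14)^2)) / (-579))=302624 / 141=2146.27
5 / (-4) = -5 / 4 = -1.25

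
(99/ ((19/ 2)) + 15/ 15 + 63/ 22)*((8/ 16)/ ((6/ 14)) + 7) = 292579/ 2508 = 116.66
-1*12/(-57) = 4/19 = 0.21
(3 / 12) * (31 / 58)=31 / 232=0.13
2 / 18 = 1 / 9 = 0.11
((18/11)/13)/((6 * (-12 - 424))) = -0.00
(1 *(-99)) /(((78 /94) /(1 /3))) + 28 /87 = -44615 /1131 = -39.45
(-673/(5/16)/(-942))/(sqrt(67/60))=2.16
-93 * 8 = -744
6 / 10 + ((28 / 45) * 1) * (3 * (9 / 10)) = 57 / 25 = 2.28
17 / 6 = 2.83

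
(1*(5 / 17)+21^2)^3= 422212590008 / 4913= 85937836.35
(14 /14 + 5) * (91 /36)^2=38.34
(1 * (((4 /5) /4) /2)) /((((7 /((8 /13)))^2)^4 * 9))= 8388608 /211613637426818445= 0.00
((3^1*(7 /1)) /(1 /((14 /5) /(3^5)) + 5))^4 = 7471182096 /2726544000625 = 0.00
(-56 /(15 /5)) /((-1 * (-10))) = -28 /15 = -1.87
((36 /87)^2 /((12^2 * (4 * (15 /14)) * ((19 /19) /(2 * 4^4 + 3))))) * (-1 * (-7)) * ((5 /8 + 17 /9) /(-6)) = -913507 /2179872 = -0.42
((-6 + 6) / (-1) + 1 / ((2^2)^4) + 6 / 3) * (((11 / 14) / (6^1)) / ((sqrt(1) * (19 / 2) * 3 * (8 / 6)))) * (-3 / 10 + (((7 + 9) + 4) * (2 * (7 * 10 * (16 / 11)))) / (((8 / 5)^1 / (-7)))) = -17640297 / 143360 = -123.05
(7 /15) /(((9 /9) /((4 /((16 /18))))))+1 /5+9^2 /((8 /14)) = 144.05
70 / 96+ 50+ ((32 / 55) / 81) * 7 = 3619559 / 71280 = 50.78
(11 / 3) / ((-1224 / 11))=-121 / 3672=-0.03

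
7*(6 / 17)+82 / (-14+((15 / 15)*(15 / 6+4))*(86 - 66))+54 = 57.18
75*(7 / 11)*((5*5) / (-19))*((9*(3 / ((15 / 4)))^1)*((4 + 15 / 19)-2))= -5008500 / 3971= -1261.27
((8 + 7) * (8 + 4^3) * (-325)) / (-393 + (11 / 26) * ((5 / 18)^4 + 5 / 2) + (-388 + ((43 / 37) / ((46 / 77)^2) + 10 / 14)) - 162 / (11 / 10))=288767692032019200 / 759551065126081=380.18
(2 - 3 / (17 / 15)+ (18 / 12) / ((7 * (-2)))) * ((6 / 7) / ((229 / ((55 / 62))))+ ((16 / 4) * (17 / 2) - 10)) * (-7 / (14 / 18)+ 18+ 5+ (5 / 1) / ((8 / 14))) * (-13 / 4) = 72368186787 / 54065984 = 1338.52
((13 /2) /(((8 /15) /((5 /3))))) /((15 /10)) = 325 /24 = 13.54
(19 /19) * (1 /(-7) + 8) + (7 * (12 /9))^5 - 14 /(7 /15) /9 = 120480271 /1701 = 70829.08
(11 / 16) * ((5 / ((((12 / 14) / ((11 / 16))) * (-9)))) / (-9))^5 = 93045705396875 / 454884608478875222016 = 0.00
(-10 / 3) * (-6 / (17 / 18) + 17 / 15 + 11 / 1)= -2948 / 153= -19.27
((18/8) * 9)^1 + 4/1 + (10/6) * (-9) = 37/4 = 9.25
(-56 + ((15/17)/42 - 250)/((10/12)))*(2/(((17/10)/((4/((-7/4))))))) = 13555520/14161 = 957.24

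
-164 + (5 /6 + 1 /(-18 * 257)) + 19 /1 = -333458 /2313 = -144.17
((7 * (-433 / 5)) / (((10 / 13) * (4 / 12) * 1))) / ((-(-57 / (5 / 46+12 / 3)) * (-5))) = 7447167 / 218500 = 34.08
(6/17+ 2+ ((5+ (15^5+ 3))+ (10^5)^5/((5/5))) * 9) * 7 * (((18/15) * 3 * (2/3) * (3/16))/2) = 96390000000000000007319695257/680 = 141750000000000000010764300.00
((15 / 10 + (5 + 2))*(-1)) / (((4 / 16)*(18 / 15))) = -85 / 3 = -28.33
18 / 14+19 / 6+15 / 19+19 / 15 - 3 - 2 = 6019 / 3990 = 1.51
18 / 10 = 9 / 5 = 1.80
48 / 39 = 16 / 13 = 1.23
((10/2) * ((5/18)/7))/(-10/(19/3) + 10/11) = -1045/3528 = -0.30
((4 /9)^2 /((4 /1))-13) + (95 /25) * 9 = 8606 /405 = 21.25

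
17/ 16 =1.06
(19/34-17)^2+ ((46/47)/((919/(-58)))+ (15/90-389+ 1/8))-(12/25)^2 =-22223378529187/187241655000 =-118.69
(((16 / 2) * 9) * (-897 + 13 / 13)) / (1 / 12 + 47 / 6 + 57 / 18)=-110592 / 19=-5820.63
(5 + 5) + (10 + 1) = 21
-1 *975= -975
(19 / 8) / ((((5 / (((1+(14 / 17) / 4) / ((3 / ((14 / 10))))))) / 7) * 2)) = 38171 / 40800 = 0.94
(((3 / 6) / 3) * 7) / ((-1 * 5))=-0.23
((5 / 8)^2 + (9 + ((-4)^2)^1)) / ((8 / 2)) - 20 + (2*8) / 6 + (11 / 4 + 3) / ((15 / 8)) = -30409 / 3840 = -7.92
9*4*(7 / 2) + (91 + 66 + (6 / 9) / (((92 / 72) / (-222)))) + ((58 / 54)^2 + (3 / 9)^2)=2824211 / 16767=168.44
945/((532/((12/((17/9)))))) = 3645/323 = 11.28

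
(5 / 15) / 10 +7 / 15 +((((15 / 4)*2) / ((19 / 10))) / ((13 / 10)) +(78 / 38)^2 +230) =2231519 / 9386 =237.75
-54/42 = -9/7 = -1.29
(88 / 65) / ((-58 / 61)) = -2684 / 1885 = -1.42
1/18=0.06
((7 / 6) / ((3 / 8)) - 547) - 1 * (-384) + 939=7012 / 9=779.11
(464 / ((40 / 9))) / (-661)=-0.16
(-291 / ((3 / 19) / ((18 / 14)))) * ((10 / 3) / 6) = -9215 / 7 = -1316.43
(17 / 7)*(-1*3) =-51 / 7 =-7.29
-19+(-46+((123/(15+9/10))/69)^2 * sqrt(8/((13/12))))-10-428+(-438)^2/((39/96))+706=672400 * sqrt(78)/173857437+6141647/13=472434.42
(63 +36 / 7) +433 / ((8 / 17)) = 55343 / 56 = 988.27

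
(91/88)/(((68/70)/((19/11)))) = 1.84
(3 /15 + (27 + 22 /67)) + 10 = 12572 /335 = 37.53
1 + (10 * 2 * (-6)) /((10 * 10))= -0.20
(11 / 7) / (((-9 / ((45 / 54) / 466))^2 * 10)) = 55 / 8865176544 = 0.00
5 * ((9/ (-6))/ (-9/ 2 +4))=15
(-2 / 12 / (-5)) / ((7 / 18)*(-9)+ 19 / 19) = -1 / 75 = -0.01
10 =10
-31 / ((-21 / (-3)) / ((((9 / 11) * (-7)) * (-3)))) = -837 / 11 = -76.09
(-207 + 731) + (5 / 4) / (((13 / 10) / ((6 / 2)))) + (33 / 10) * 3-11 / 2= 69067 / 130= 531.28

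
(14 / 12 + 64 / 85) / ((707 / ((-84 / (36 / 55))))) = -10769 / 30906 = -0.35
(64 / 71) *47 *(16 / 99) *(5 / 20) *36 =48128 / 781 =61.62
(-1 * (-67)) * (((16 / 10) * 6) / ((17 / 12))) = 454.02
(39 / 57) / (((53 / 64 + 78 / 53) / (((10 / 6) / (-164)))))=-55120 / 18230937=-0.00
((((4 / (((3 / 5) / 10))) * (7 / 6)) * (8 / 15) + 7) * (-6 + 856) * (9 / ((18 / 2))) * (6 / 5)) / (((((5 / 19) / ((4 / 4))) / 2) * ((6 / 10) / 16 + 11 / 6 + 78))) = 4705.45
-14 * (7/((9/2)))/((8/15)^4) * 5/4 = -1378125/4096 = -336.46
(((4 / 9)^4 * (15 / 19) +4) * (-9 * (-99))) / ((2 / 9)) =921206 / 57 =16161.51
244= 244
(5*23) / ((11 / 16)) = 1840 / 11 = 167.27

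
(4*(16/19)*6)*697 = 267648/19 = 14086.74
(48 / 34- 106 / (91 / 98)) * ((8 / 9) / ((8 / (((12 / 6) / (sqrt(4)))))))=-24916 / 1989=-12.53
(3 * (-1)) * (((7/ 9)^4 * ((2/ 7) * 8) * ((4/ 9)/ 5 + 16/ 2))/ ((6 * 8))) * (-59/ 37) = 7366268/ 10924065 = 0.67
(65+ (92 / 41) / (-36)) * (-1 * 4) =-95848 / 369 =-259.75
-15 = -15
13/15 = 0.87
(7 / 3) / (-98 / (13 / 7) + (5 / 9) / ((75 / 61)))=-4095 / 91817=-0.04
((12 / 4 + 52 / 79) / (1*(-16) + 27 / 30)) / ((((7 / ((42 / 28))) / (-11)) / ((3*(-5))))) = -715275 / 83503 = -8.57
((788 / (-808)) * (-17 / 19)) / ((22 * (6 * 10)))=3349 / 5066160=0.00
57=57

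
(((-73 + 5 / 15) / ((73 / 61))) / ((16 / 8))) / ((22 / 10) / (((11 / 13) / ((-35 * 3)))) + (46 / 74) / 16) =3936208 / 35388867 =0.11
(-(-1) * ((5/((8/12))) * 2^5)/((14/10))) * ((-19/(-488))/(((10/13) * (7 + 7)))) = 3705/5978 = 0.62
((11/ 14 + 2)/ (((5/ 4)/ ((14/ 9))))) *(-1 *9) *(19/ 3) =-197.60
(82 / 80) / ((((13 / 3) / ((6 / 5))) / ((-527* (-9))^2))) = 6385416.99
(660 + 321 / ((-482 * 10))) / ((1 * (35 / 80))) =12723516 / 8435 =1508.42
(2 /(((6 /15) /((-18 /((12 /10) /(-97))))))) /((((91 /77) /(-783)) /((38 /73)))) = -2381063850 /949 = -2509024.08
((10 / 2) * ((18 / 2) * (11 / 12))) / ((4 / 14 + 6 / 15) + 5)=7.26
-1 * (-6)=6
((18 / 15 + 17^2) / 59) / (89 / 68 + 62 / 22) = 1085348 / 910665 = 1.19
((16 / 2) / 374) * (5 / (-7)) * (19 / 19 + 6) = -0.11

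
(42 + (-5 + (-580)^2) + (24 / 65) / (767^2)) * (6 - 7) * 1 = -12864942109069 / 38238785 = -336437.00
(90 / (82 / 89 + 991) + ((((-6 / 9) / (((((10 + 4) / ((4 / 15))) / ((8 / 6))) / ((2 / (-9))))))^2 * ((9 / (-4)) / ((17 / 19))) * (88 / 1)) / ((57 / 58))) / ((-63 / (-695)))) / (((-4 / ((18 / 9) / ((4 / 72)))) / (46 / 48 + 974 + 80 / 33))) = -21363918583164281 / 43707310429860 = -488.80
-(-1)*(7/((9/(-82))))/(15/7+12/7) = -4018/243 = -16.53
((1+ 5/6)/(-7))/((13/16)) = -88/273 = -0.32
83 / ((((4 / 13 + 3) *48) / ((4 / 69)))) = 1079 / 35604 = 0.03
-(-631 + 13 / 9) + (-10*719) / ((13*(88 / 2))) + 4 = 1598417 / 2574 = 620.99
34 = 34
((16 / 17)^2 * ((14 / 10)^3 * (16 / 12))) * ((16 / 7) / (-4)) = -200704 / 108375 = -1.85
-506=-506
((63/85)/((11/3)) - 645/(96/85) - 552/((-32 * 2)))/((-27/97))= 1631832649/807840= 2019.99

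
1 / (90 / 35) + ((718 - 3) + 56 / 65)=838013 / 1170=716.25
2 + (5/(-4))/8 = 59/32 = 1.84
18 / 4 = 9 / 2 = 4.50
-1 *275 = -275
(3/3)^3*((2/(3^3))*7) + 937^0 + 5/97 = 4112/2619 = 1.57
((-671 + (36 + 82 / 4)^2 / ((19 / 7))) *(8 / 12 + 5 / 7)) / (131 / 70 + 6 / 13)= 72359495 / 242022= 298.98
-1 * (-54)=54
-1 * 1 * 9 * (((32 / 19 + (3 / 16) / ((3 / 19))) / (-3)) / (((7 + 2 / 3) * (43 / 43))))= 1.12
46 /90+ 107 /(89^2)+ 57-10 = 16939913 /356445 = 47.52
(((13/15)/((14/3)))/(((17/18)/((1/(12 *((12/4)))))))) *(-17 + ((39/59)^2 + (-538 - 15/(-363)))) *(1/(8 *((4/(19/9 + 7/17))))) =-586014858481/2454018114240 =-0.24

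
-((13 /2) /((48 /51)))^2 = -48841 /1024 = -47.70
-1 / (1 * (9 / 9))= -1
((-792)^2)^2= 393460125696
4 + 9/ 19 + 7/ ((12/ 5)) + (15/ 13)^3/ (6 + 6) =1883035/ 250458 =7.52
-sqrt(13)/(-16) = sqrt(13)/16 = 0.23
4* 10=40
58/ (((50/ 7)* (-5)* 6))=-203/ 750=-0.27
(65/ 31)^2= 4225/ 961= 4.40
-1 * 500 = -500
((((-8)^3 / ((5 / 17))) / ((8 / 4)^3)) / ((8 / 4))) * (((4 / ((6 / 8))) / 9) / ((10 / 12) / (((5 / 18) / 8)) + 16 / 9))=-2.50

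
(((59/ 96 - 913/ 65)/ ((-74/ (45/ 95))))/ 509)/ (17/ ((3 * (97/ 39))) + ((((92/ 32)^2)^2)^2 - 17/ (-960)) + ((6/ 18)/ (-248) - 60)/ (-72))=5351428842061824/ 147978089216472225011119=0.00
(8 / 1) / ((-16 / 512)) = -256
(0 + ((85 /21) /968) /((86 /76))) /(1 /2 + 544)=0.00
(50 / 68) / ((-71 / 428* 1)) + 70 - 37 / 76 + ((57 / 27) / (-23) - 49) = 15.99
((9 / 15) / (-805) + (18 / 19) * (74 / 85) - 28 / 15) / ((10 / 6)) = -4066547 / 6500375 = -0.63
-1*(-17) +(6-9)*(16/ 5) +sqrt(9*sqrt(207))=37/ 5 +3*23^(1/ 4)*sqrt(3)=18.78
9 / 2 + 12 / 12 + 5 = 10.50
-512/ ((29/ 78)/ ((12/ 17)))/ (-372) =39936/ 15283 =2.61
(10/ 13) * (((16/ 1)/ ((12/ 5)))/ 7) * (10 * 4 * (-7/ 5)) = -1600/ 39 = -41.03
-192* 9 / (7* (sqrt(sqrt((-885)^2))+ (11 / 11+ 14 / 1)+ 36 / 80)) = 3559680 / 603211 - 230400* sqrt(885) / 603211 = -5.46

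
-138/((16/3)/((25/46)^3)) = -140625/33856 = -4.15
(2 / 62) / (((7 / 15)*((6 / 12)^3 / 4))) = 2.21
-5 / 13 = -0.38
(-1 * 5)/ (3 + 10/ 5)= -1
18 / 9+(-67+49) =-16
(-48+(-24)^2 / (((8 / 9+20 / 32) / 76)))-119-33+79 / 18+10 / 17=957968039 / 33354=28721.23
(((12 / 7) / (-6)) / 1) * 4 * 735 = -840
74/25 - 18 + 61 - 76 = -751/25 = -30.04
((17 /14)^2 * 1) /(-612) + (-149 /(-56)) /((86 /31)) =145133 /151704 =0.96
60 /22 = 2.73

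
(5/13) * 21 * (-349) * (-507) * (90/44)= 64311975/22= 2923271.59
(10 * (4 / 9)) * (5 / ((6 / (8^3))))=51200 / 27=1896.30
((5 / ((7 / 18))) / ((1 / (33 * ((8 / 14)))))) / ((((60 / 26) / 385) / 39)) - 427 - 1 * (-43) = 11039772 / 7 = 1577110.29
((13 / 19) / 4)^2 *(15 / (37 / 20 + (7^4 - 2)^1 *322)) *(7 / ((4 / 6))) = 266175 / 44618436136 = 0.00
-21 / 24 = -0.88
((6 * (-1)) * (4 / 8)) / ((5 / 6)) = -18 / 5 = -3.60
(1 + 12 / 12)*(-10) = -20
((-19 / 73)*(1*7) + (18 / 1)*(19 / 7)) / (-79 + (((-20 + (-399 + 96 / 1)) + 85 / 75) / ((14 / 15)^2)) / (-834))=-46772110 / 78117519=-0.60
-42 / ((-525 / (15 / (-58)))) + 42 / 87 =67 / 145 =0.46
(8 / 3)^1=8 / 3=2.67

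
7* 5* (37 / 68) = 1295 / 68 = 19.04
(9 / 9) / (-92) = -1 / 92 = -0.01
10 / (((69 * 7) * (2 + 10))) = 5 / 2898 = 0.00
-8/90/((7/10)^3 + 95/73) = -58400/1080351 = -0.05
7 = 7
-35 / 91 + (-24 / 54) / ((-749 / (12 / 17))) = -0.38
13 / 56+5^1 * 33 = 9253 / 56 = 165.23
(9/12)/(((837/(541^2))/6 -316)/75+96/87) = -1909743525/7918760954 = -0.24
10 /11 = 0.91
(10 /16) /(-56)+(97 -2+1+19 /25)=1083587 /11200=96.75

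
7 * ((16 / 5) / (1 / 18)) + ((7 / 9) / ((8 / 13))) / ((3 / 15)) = 147427 / 360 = 409.52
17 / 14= 1.21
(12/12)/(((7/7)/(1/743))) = 1/743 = 0.00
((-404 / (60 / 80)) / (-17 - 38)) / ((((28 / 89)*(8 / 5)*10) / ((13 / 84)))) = 116857 / 388080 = 0.30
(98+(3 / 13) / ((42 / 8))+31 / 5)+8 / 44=104.43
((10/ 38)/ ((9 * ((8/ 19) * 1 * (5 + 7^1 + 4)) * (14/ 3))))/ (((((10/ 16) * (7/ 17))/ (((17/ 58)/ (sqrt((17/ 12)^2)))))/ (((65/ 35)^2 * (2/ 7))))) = 2873/ 3899224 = 0.00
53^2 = 2809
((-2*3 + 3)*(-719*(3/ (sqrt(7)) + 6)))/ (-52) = -6471/ 26 - 6471*sqrt(7)/ 364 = -295.92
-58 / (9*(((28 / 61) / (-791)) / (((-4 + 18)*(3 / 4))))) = 1399279 / 12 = 116606.58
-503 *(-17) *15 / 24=42755 / 8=5344.38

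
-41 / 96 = -0.43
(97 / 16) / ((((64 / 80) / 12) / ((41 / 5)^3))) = 20056011 / 400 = 50140.03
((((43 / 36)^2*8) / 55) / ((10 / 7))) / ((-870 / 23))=-297689 / 77517000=-0.00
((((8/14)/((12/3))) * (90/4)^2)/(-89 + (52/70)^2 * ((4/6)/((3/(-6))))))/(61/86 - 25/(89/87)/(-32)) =-32548635000/59488504031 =-0.55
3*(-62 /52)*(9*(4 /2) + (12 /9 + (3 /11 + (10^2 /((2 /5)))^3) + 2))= -15984397103 /286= -55889500.36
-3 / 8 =-0.38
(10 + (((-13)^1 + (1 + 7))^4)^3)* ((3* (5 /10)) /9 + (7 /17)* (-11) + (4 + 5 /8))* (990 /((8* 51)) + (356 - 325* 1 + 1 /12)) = 2145534839.39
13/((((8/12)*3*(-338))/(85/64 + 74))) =-4821/3328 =-1.45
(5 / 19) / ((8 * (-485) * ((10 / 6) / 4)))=-3 / 18430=-0.00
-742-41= -783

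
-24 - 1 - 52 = -77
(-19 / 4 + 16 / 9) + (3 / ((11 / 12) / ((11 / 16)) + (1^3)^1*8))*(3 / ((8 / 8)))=-253 / 126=-2.01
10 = 10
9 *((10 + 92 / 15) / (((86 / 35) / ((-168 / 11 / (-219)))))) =12936 / 3139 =4.12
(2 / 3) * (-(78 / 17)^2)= -4056 / 289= -14.03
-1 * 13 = -13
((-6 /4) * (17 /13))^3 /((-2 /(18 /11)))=1193859 /193336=6.18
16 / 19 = 0.84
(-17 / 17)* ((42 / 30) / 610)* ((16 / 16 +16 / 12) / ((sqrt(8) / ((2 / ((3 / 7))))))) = -343* sqrt(2) / 54900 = -0.01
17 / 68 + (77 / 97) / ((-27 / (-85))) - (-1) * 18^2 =3423023 / 10476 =326.75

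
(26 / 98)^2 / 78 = 13 / 14406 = 0.00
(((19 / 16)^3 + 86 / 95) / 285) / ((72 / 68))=17065637 / 1996185600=0.01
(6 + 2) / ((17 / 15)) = 120 / 17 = 7.06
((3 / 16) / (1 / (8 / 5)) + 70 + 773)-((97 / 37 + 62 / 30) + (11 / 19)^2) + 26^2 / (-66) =1216605673 / 1469270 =828.03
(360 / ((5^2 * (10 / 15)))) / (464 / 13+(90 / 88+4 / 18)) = 555984 / 950765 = 0.58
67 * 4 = 268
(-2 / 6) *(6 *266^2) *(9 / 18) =-70756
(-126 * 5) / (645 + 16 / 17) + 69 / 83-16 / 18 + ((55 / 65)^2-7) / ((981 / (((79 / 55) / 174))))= -248949018034544 / 241010732856465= -1.03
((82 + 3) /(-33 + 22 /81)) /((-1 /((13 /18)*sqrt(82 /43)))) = 9945*sqrt(3526) /227986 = 2.59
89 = 89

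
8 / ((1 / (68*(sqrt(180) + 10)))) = 12738.53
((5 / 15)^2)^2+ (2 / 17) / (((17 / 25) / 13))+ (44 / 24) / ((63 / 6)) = 399184 / 163863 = 2.44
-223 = -223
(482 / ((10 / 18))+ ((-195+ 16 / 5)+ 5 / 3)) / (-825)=-10162 / 12375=-0.82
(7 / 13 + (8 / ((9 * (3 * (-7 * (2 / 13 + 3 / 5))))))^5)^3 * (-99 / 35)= -1192761789144546502043839959804534145337612077929716556905267473 / 2700995464096968532745410412362136090242971485871016774477789155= -0.44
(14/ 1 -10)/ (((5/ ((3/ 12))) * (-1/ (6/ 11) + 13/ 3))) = 2/ 25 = 0.08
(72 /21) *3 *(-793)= -57096 /7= -8156.57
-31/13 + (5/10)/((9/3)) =-173/78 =-2.22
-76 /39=-1.95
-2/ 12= -1/ 6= -0.17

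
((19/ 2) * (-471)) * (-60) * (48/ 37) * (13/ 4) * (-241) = -10093398120/ 37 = -272794543.78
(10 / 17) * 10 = 100 / 17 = 5.88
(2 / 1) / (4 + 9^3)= 2 / 733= 0.00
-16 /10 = -8 /5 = -1.60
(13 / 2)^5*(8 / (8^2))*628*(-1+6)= 291465005 / 64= 4554140.70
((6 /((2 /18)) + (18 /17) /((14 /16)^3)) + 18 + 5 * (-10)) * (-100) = -13749800 /5831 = -2358.05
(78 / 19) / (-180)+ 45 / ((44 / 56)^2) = 5025827 / 68970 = 72.87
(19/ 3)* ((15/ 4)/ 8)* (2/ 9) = 95/ 144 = 0.66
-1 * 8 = -8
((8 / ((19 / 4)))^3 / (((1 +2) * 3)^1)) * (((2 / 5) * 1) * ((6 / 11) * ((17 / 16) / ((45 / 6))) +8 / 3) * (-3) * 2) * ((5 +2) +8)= -59342848 / 1131735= -52.44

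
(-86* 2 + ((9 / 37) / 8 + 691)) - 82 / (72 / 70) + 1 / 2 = 1171649 / 2664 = 439.81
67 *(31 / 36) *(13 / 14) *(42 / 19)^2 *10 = 945035 / 361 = 2617.83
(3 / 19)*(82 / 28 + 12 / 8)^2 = 2883 / 931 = 3.10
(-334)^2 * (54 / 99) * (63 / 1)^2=2656594584 / 11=241508598.55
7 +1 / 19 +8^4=77958 / 19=4103.05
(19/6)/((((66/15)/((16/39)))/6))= 760/429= 1.77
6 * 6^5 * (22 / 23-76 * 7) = -569856384 / 23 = -24776364.52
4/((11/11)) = 4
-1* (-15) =15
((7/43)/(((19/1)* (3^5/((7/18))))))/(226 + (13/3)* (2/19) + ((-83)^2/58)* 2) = 1421/48086611470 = 0.00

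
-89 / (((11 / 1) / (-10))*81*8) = 445 / 3564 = 0.12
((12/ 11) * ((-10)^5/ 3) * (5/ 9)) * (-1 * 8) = 16000000/ 99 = 161616.16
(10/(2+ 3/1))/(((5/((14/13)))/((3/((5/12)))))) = 3.10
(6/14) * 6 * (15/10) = 27/7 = 3.86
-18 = -18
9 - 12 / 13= 105 / 13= 8.08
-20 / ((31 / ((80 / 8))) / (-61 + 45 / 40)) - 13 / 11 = 131322 / 341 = 385.11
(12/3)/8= 1/2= 0.50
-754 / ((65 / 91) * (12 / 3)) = -263.90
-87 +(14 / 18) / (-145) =-113542 / 1305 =-87.01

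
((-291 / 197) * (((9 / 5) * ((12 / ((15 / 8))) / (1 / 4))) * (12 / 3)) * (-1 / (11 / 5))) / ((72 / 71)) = 1322304 / 10835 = 122.04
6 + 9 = 15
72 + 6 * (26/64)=74.44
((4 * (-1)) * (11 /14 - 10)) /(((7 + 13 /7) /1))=129 /31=4.16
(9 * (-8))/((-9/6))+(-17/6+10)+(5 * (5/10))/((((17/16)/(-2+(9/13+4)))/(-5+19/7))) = 53951/1326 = 40.69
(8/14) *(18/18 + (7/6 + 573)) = 986/3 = 328.67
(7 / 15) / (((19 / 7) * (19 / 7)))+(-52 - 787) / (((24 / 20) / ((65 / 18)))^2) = -159956638291 / 21053520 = -7597.62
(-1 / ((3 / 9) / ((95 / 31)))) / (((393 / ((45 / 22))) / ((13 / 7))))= -55575 / 625394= -0.09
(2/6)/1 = 1/3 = 0.33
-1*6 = -6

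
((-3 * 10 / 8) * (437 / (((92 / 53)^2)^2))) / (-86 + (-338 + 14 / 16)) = 449757417 / 1054343552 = 0.43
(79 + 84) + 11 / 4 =663 / 4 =165.75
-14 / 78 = -7 / 39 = -0.18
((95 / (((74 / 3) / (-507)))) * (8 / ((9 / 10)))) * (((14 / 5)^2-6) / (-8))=147706 / 37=3992.05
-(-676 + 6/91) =675.93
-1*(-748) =748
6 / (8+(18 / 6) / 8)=48 / 67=0.72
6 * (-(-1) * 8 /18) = 8 /3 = 2.67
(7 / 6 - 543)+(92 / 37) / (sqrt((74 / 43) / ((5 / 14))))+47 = -2969 / 6+46 * sqrt(55685) / 9583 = -493.70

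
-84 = -84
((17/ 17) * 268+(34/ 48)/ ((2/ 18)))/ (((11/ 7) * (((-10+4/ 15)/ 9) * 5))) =-414855/ 12848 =-32.29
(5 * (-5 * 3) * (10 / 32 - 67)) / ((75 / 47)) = 50149 / 16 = 3134.31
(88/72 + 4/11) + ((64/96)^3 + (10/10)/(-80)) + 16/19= 1224197/451440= 2.71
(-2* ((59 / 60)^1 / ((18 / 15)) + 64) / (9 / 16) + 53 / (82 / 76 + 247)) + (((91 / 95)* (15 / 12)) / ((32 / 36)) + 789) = 260028602681 / 464260896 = 560.09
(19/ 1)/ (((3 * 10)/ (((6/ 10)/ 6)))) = 19/ 300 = 0.06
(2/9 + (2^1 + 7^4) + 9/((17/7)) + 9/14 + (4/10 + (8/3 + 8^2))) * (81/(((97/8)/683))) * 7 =651664836972/8245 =79037578.77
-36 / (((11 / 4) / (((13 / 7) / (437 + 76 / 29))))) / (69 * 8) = -2262 / 22578479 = -0.00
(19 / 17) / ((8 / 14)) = 133 / 68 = 1.96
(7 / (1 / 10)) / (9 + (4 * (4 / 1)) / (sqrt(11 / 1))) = 1386 / 127-224 * sqrt(11) / 127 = 5.06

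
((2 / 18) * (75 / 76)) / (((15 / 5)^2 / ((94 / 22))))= 1175 / 22572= 0.05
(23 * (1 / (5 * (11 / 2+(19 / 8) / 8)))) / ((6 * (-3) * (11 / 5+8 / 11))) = -352 / 23373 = -0.02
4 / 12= 1 / 3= 0.33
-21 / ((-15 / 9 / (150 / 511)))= 270 / 73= 3.70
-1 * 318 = -318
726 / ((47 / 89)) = 1374.77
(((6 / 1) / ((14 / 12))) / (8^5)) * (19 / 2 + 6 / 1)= 279 / 114688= 0.00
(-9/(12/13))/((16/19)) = -741/64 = -11.58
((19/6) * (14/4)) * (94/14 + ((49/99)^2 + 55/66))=20315807/235224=86.37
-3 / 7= -0.43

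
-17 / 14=-1.21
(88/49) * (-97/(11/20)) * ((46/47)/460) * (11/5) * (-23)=392656/11515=34.10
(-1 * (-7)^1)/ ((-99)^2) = 7/ 9801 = 0.00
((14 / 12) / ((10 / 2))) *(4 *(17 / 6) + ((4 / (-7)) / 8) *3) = 467 / 180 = 2.59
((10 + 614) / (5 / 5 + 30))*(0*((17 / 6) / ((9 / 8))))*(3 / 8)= 0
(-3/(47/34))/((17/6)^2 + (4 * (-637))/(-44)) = -0.03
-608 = -608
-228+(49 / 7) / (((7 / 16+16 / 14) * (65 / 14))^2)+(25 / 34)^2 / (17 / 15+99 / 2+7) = -2318579311085293 / 10175428931850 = -227.86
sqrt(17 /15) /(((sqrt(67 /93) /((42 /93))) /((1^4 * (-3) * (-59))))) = 100.26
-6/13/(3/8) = -16/13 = -1.23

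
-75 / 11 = -6.82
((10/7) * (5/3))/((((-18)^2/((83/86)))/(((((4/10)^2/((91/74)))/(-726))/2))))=-3071/4832265438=-0.00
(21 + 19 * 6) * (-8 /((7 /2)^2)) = -4320 /49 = -88.16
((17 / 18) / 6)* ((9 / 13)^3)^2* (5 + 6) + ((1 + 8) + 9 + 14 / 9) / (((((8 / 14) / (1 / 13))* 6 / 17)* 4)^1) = 1071424541 / 521295372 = 2.06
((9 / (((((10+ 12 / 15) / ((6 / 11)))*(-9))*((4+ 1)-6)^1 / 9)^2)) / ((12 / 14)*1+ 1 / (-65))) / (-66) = -11375 / 27527742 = -0.00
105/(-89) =-105/89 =-1.18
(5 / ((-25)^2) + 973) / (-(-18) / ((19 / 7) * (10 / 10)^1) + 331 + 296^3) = 770298 / 20531616625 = 0.00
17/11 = 1.55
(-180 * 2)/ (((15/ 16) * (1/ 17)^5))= -545225088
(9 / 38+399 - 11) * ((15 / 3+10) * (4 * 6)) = 2655540 / 19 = 139765.26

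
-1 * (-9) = 9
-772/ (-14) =386/ 7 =55.14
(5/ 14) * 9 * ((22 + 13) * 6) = 675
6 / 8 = 3 / 4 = 0.75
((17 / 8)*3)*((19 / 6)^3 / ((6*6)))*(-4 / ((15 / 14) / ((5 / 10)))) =-816221 / 77760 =-10.50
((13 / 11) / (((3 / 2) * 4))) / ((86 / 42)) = 91 / 946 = 0.10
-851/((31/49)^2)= -2043251/961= -2126.17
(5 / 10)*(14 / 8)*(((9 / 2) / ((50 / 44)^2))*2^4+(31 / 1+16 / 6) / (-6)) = 3948973 / 90000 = 43.88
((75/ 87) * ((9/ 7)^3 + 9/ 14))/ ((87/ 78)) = 2.14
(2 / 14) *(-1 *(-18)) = 18 / 7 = 2.57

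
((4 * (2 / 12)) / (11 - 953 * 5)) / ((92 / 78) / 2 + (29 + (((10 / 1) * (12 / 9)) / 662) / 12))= -12909 / 2724011099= -0.00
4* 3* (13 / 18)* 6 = 52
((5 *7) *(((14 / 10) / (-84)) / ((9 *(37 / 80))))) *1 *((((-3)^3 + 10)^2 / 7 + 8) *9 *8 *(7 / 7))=-18400 / 37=-497.30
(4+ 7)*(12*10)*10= 13200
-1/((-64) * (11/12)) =3/176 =0.02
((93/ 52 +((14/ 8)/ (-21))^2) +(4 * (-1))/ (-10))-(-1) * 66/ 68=503773/ 159120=3.17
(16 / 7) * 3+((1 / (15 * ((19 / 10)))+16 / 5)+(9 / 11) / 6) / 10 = 3157573 / 438900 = 7.19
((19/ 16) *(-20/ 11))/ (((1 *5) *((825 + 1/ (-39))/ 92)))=-17043/ 353914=-0.05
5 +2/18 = 46/9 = 5.11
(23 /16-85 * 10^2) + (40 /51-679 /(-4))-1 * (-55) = -6750791 /816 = -8273.03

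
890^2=792100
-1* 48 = -48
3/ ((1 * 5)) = 3/ 5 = 0.60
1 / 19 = 0.05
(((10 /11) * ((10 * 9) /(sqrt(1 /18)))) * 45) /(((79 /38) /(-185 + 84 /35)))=-76642200 * sqrt(2) /79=-1372005.55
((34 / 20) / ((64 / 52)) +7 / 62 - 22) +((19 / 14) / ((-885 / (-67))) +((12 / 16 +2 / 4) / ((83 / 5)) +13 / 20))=-19.68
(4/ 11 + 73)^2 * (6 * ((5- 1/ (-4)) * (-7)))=-287200809/ 242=-1186780.20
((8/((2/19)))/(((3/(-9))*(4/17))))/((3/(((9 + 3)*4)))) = -15504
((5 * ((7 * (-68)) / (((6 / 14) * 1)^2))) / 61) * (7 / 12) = -123.91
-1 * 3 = -3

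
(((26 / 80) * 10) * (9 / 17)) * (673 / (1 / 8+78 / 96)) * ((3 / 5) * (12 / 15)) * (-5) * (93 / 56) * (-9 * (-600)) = -3163498416 / 119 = -26584020.30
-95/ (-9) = 95/ 9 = 10.56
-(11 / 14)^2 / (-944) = 121 / 185024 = 0.00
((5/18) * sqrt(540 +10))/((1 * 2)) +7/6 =7/6 +25 * sqrt(22)/36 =4.42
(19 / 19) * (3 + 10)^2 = 169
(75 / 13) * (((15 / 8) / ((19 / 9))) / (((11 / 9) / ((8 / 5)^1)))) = 18225 / 2717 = 6.71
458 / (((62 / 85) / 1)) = 19465 / 31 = 627.90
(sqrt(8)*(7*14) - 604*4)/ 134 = -1208/ 67+98*sqrt(2)/ 67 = -15.96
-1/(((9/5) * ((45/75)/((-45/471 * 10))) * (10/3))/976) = 122000/471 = 259.02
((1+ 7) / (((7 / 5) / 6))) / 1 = 240 / 7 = 34.29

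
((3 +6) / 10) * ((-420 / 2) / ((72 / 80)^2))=-700 / 3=-233.33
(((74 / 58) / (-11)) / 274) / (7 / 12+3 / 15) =-1110 / 2054041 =-0.00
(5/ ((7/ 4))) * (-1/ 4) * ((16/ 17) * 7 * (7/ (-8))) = 70/ 17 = 4.12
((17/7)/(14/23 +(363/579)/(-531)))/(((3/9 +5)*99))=0.01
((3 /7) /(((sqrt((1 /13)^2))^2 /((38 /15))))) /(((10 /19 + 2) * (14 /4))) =61009 /2940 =20.75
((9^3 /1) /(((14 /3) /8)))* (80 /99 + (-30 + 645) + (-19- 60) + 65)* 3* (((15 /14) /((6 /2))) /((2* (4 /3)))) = 651496365 /2156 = 302178.28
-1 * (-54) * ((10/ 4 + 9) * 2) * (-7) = -8694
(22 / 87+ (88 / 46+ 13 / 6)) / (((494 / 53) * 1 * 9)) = 918967 / 17792892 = 0.05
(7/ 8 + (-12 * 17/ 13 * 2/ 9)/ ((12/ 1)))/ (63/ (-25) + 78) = 13675/ 1766232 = 0.01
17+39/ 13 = 20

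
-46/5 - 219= -1141/5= -228.20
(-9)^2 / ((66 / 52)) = 702 / 11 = 63.82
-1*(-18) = 18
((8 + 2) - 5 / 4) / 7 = 5 / 4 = 1.25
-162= -162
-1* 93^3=-804357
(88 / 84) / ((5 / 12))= 88 / 35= 2.51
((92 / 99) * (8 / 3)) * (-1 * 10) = -7360 / 297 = -24.78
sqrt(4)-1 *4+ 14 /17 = -20 /17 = -1.18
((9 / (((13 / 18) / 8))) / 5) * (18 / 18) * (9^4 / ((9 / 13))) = 944784 / 5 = 188956.80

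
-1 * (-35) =35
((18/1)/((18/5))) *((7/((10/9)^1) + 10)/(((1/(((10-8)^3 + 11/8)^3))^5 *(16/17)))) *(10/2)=185150752295739948749542236328125/1125899906842624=164446902580319641.58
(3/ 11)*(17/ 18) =17/ 66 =0.26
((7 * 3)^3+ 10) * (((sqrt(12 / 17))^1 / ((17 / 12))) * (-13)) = -2892552 * sqrt(51) / 289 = -71477.35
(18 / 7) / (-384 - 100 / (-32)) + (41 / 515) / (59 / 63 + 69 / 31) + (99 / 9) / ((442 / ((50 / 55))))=615419486197 / 14992611393760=0.04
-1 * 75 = -75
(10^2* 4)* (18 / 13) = 7200 / 13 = 553.85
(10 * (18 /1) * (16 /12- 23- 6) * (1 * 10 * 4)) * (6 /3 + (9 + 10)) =-4183200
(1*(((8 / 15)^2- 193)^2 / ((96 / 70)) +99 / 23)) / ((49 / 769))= 232819749792689 / 547722000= 425069.20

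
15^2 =225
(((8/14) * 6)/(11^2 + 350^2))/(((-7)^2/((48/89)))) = 1152/3743251267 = 0.00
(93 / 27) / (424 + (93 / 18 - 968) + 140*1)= -62 / 7179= -0.01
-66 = -66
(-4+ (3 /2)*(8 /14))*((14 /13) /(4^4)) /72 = -11 /59904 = -0.00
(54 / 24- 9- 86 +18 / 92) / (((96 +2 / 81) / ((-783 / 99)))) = 7.62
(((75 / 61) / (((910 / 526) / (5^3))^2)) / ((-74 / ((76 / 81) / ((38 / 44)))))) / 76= -11888421875 / 9588081321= -1.24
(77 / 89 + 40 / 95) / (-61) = -2175 / 103151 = -0.02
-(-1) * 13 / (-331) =-13 / 331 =-0.04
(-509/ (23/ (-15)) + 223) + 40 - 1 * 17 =13293/ 23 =577.96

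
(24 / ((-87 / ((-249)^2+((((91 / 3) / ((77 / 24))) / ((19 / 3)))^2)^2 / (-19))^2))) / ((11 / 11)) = -40416732908959343743792100713032 / 38113206568413316539749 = -1060439059.00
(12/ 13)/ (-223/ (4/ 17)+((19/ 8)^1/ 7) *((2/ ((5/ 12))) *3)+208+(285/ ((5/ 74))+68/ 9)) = 15120/ 57177523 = 0.00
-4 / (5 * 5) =-4 / 25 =-0.16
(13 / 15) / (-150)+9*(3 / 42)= 5017 / 7875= 0.64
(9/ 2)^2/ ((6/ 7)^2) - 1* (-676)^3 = 4942652857/ 16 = 308915803.56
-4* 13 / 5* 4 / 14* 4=-416 / 35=-11.89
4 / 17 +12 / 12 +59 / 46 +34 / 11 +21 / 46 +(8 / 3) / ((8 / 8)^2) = 112669 / 12903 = 8.73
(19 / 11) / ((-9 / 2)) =-38 / 99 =-0.38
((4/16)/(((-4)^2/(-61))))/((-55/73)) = 1.27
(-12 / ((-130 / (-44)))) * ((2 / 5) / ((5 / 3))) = -1584 / 1625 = -0.97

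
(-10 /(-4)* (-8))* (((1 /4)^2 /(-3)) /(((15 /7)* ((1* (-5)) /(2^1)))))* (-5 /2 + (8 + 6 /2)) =-119 /180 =-0.66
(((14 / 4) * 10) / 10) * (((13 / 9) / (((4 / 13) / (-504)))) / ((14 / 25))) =-29575 / 2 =-14787.50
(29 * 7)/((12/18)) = 304.50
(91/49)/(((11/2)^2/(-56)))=-416/121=-3.44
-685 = -685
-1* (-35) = 35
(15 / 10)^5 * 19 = 4617 / 32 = 144.28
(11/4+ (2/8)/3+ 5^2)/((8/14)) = 1169/24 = 48.71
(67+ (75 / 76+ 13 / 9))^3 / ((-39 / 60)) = -535554838958855 / 1040043888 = -514934.85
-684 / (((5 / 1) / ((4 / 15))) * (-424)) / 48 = 19 / 10600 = 0.00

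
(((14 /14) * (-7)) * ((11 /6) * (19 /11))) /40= -133 /240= -0.55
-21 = -21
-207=-207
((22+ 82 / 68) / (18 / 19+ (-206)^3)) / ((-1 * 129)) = 4997 / 242830138532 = 0.00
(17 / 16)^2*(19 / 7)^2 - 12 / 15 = 471469 / 62720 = 7.52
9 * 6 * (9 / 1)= 486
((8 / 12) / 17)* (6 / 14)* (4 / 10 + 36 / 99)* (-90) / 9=-24 / 187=-0.13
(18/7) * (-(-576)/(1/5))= 51840/7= 7405.71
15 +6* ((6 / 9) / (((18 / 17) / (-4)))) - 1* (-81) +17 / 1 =881 / 9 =97.89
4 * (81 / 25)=324 / 25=12.96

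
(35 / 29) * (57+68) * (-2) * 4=-35000 / 29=-1206.90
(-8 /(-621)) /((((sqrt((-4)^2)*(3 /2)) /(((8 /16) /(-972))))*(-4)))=1 /3621672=0.00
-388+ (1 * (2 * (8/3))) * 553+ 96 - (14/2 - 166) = 8449/3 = 2816.33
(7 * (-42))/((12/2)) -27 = -76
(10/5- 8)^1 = -6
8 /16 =1 /2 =0.50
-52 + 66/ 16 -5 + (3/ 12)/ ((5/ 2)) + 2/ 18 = -18959/ 360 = -52.66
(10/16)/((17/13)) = 65/136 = 0.48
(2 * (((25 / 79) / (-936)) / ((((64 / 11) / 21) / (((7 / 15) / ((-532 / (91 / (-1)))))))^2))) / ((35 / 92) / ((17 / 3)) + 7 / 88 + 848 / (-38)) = 16243900673 / 6415557407244288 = 0.00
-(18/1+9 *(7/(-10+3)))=-9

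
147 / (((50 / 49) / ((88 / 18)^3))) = 102263392 / 6075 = 16833.48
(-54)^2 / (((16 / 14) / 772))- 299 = 1969459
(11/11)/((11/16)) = 16/11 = 1.45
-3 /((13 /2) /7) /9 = -14 /39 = -0.36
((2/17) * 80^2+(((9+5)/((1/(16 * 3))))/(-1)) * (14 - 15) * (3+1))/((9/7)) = 409472/153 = 2676.29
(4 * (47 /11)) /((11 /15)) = 2820 /121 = 23.31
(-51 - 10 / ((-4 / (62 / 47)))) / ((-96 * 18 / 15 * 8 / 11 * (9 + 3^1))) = 61655 / 1299456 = 0.05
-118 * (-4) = 472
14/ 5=2.80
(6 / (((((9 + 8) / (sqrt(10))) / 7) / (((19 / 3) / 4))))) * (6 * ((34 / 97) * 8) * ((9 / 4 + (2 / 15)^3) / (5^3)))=16176524 * sqrt(10) / 13640625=3.75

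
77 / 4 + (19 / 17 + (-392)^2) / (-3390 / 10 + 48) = -34599 / 68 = -508.81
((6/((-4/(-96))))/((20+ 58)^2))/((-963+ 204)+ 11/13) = -1/32032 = -0.00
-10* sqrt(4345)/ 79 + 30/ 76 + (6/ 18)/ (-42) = 463/ 1197 - 10* sqrt(4345)/ 79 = -7.96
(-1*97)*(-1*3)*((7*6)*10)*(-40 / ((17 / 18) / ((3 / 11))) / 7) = -37713600 / 187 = -201677.01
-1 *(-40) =40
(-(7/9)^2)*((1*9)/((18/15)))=-245/54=-4.54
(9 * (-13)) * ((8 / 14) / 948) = -39 / 553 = -0.07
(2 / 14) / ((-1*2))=-1 / 14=-0.07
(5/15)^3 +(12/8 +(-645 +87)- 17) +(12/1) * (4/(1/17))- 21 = 11963/54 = 221.54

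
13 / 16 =0.81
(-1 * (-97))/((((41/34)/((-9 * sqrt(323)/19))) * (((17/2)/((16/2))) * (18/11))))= -17072 * sqrt(323)/779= -393.87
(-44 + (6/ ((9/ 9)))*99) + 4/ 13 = 7154/ 13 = 550.31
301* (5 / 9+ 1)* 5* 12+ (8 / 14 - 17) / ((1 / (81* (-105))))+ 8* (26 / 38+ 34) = 9581461 / 57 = 168095.81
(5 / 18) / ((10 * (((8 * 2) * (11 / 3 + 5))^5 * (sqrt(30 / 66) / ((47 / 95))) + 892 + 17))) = -144917996751 / 28016282795010795333077279888276 + 375484392061009920 * sqrt(55) / 7004070698752698833269319972069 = 0.00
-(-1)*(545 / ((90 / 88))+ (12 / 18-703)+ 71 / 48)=-24187 / 144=-167.97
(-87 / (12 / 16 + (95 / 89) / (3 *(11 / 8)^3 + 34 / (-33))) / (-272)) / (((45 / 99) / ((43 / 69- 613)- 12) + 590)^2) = 872226826074814639 / 861639785493589061975075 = 0.00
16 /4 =4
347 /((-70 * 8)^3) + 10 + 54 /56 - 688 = -118898304347 /175616000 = -677.04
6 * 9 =54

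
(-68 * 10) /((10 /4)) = -272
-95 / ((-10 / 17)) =323 / 2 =161.50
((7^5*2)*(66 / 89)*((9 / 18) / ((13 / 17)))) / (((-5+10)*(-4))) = -9428727 / 11570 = -814.93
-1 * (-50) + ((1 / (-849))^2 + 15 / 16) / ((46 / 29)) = 26839025699 / 530509536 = 50.59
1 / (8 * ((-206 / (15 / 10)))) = -3 / 3296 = -0.00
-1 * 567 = -567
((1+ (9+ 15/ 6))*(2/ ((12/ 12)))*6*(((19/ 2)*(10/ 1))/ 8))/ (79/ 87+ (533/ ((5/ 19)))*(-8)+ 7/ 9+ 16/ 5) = -371925/ 3382208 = -0.11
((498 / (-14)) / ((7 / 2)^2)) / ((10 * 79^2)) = -498 / 10703315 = -0.00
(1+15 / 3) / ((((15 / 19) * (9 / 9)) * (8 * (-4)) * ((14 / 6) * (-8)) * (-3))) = -19 / 4480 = -0.00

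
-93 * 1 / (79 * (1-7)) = 31 / 158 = 0.20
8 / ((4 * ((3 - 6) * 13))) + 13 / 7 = 493 / 273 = 1.81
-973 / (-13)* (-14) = -13622 / 13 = -1047.85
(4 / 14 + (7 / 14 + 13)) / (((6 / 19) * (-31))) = -3667 / 2604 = -1.41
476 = 476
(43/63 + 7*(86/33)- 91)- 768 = -582172/693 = -840.08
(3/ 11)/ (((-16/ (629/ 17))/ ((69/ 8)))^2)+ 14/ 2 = 115.50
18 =18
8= 8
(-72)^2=5184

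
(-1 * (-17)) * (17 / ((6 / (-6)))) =-289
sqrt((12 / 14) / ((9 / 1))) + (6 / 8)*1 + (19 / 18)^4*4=sqrt(42) / 21 + 37501 / 6561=6.02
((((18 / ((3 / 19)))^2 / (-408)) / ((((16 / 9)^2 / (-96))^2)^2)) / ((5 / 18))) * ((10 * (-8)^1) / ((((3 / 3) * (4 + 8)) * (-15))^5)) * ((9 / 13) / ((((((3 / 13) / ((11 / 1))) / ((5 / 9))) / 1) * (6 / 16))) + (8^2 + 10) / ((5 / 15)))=-77955131673 / 6963200000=-11.20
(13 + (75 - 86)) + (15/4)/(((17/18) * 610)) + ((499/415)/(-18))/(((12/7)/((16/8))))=44818487/23239170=1.93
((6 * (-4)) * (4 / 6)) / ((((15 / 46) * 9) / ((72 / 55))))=-7.14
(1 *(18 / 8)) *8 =18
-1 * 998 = -998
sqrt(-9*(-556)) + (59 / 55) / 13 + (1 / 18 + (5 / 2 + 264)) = 6*sqrt(139) + 1715816 / 6435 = 337.38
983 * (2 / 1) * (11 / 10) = 2162.60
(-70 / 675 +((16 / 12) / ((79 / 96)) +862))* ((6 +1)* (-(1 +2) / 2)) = -32232914 / 3555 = -9066.92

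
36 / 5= 7.20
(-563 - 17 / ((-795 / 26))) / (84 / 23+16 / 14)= -71990023 / 613740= -117.30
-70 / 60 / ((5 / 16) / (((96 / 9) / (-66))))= 896 / 1485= 0.60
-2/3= -0.67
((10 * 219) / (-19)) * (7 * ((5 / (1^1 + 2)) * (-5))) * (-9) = -1149750 / 19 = -60513.16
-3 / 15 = -1 / 5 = -0.20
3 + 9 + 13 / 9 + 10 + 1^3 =220 / 9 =24.44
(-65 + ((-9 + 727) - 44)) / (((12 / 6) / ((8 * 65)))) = 158340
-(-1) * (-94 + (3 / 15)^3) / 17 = -11749 / 2125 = -5.53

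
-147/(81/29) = -1421/27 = -52.63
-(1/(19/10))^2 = -100/361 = -0.28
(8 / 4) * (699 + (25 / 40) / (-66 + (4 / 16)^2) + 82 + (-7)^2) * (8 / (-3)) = -934016 / 211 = -4426.62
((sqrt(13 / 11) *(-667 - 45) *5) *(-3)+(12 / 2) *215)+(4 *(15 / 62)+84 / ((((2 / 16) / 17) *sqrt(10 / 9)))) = 40020 / 31+17136 *sqrt(10) / 5+10680 *sqrt(143) / 11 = 23739.11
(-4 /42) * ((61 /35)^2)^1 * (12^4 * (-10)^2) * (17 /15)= -1165953024 /1715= -679855.99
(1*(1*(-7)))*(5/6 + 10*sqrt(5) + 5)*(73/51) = -282.49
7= 7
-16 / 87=-0.18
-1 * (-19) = 19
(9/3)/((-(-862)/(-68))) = -102/431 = -0.24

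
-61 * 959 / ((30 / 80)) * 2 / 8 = -116998 / 3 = -38999.33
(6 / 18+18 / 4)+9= 83 / 6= 13.83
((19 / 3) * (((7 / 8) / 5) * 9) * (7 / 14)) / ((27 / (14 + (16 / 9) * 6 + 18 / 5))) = 7049 / 1350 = 5.22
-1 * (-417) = 417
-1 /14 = -0.07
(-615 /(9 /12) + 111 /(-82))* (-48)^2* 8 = -620706816 /41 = -15139190.63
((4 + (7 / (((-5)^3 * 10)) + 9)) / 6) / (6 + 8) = 16243 / 105000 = 0.15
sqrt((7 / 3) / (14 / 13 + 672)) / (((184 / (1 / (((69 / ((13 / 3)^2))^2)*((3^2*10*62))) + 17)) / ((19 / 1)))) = 695056742599*sqrt(78) / 59391799128000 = 0.10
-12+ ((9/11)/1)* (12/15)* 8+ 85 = 4303/55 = 78.24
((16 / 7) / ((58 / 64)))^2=262144 / 41209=6.36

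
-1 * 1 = -1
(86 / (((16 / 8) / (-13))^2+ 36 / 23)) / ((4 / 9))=1504269 / 12352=121.78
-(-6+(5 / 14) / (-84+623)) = 45271 / 7546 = 6.00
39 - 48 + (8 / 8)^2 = -8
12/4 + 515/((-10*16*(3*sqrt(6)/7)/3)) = -6.20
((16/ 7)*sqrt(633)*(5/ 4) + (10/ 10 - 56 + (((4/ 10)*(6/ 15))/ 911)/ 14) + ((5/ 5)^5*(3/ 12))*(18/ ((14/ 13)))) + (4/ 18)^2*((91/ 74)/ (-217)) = -430146077317/ 8463827700 + 20*sqrt(633)/ 7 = 21.06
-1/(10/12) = -6/5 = -1.20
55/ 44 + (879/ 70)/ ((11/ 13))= 24779/ 1540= 16.09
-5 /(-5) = 1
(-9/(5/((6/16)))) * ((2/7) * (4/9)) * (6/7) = -18/245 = -0.07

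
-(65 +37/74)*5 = -655/2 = -327.50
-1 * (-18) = 18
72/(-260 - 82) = -4/19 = -0.21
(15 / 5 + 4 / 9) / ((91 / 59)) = 1829 / 819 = 2.23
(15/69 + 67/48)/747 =1781/824688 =0.00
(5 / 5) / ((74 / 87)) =87 / 74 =1.18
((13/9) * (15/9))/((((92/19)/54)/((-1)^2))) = 26.85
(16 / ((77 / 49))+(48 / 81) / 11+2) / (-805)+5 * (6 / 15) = 20632 / 10395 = 1.98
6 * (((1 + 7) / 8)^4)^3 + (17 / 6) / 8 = 305 / 48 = 6.35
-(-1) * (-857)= -857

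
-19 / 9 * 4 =-76 / 9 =-8.44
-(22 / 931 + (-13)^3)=2045385 / 931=2196.98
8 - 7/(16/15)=23/16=1.44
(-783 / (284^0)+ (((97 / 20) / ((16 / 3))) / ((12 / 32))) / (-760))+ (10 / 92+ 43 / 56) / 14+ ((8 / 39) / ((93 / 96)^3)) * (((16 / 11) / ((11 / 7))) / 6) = -11312622848117083553 / 14449533067569600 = -782.91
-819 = -819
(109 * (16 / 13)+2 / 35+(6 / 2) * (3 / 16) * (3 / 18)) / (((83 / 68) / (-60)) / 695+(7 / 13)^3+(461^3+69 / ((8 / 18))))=11713708102785 / 8544890964085237286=0.00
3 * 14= 42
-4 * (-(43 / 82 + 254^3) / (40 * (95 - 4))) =1343739291 / 74620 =18007.76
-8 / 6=-4 / 3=-1.33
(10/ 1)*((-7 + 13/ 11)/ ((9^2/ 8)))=-5120/ 891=-5.75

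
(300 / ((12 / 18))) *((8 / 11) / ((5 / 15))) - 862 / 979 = 960338 / 979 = 980.94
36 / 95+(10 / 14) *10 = 5002 / 665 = 7.52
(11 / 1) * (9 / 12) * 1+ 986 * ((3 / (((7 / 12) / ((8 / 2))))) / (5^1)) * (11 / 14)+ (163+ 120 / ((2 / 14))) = 4114673 / 980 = 4198.65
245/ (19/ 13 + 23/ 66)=135.36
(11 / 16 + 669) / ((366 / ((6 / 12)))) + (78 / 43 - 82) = -39922231 / 503616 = -79.27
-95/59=-1.61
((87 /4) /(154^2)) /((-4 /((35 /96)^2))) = -725 /23789568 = -0.00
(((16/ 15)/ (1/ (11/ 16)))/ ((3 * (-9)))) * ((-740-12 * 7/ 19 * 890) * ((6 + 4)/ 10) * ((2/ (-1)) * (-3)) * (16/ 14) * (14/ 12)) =1563232/ 1539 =1015.75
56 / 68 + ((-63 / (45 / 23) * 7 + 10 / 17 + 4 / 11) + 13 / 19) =-3960536 / 17765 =-222.94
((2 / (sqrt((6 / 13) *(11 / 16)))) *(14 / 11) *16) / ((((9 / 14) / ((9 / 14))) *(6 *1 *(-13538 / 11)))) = -0.01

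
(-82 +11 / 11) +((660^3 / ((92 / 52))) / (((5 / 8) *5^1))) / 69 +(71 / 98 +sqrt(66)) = sqrt(66) +39064628117 / 51842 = 753540.55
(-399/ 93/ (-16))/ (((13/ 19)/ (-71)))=-179417/ 6448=-27.83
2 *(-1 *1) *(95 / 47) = -190 / 47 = -4.04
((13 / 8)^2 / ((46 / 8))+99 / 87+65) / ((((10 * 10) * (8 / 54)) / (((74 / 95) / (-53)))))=-28400571 / 429868160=-0.07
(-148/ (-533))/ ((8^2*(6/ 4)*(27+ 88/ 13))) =37/ 431976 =0.00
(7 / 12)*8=14 / 3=4.67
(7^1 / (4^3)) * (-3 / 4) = -21 / 256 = -0.08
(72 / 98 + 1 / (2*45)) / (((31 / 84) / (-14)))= -13156 / 465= -28.29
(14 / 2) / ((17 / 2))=14 / 17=0.82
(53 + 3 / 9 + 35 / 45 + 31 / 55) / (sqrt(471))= 27064 * sqrt(471) / 233145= 2.52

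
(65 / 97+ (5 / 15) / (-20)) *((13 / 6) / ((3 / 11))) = 543829 / 104760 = 5.19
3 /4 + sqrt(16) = 19 /4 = 4.75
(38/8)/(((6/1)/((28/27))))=133/162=0.82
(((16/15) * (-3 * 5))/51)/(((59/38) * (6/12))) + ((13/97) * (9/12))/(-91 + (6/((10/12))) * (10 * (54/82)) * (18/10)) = -570882427/1353123228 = -0.42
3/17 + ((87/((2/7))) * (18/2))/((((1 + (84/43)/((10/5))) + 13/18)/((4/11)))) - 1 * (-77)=174386444/390643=446.41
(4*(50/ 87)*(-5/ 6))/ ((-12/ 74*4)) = 4625/ 1566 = 2.95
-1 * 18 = -18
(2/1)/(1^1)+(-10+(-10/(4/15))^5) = -2373047131/32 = -74157722.84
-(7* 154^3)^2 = -653612583959104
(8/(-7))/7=-8/49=-0.16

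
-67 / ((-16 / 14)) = 469 / 8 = 58.62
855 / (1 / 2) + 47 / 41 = 70157 / 41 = 1711.15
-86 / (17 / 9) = -774 / 17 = -45.53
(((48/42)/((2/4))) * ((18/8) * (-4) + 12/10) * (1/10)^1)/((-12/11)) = 1.63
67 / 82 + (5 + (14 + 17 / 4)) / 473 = 67195 / 77572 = 0.87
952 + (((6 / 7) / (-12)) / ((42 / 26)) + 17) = 284873 / 294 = 968.96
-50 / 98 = -25 / 49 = -0.51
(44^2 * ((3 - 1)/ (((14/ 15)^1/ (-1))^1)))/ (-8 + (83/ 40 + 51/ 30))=1161600/ 1183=981.91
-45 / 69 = -15 / 23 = -0.65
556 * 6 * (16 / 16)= 3336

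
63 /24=21 /8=2.62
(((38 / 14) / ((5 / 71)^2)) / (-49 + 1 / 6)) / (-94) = 287337 / 2409925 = 0.12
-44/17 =-2.59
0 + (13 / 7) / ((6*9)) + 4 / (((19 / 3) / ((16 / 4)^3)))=290551 / 7182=40.46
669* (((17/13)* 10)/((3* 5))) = 583.23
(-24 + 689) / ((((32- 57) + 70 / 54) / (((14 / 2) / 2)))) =-98.19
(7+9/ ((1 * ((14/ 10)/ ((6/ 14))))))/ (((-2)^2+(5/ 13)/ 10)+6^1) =12428/ 12789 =0.97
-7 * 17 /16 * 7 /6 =-833 /96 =-8.68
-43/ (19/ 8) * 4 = -1376/ 19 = -72.42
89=89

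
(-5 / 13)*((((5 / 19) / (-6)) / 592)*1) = 25 / 877344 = 0.00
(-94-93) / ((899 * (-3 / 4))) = 748 / 2697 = 0.28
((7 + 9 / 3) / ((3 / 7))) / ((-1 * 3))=-70 / 9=-7.78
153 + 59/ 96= 14747/ 96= 153.61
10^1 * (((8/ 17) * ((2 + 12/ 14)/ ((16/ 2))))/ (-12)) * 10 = -1.40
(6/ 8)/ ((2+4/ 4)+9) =1/ 16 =0.06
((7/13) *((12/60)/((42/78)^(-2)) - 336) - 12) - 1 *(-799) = 6658098/10985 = 606.11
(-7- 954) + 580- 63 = -444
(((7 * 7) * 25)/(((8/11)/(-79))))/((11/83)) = -8032325/8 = -1004040.62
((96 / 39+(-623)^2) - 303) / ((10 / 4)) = 2016708 / 13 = 155131.38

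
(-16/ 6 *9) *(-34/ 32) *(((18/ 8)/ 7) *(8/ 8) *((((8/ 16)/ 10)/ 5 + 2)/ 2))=92259/ 11200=8.24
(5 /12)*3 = 5 /4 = 1.25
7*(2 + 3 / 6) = 35 / 2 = 17.50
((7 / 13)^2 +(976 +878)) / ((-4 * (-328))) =313375 / 221728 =1.41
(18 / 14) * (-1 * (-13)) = 16.71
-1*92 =-92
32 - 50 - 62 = -80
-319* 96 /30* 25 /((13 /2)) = -51040 /13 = -3926.15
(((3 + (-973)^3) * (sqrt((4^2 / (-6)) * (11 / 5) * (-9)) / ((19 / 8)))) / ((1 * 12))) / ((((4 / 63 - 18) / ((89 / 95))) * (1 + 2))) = 1147774473244 * sqrt(330) / 5099125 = 4089007.18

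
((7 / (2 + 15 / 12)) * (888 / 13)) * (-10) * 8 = -11769.94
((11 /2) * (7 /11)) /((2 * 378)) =1 /216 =0.00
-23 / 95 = -0.24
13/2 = 6.50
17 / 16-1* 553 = -8831 / 16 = -551.94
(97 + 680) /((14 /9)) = 999 /2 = 499.50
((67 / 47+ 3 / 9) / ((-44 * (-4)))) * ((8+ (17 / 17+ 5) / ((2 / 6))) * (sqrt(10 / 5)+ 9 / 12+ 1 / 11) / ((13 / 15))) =5735 / 22748+ 155 * sqrt(2) / 517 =0.68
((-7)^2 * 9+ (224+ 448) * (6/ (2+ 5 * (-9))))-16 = 14243/ 43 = 331.23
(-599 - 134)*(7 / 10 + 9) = -71101 / 10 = -7110.10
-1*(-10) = 10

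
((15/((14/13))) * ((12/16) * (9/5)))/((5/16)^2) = 33696/175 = 192.55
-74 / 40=-37 / 20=-1.85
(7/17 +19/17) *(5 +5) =260/17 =15.29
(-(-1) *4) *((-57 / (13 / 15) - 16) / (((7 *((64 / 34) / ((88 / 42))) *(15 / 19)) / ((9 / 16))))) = -3776839 / 101920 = -37.06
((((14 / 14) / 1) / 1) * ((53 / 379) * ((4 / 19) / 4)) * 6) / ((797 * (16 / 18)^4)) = 1043199 / 11753875456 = 0.00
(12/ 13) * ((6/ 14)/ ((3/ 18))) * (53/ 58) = 5724/ 2639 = 2.17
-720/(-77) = 720/77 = 9.35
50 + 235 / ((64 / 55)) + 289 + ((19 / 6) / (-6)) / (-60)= 4673911 / 8640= 540.96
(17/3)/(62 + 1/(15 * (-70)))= 5950/65099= 0.09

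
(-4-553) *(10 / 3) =-5570 / 3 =-1856.67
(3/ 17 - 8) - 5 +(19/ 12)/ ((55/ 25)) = -27161/ 2244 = -12.10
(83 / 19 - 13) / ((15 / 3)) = -164 / 95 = -1.73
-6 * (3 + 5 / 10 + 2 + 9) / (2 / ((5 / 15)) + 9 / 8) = -232 / 19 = -12.21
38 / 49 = 0.78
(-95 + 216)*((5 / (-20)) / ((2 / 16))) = -242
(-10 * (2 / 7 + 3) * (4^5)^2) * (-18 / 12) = 361758720 / 7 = 51679817.14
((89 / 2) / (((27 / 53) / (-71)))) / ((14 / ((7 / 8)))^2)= -334907 / 13824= -24.23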